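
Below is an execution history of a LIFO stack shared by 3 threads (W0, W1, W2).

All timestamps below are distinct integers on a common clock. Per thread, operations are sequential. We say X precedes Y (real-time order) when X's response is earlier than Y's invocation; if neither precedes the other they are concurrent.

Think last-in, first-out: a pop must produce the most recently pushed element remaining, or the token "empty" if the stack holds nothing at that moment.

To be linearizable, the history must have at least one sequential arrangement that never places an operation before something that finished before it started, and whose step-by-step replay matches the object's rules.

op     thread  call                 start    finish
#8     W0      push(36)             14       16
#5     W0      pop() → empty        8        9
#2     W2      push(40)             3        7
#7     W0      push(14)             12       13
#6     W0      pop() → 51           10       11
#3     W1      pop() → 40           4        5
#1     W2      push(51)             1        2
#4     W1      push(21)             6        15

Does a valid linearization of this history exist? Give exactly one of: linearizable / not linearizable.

not linearizable

events 1..8 are fine; event 9 — the response of #5 at time 9 — makes the prefix non-linearizable
every one of the 2 real-time-consistent orders over 4 completed LIFO stack ops fails the sequential spec
include/drop combinations of the 1 pending operation (#4) were all tried; none helps
e.g. #1, #2, #3, #5 (pending dropped): illegal at step 4, since #5 pop() → empty cannot apply there
e.g. #1, #3, #2, #5 (pending dropped): illegal at step 2, since #3 pop() → 40 cannot apply there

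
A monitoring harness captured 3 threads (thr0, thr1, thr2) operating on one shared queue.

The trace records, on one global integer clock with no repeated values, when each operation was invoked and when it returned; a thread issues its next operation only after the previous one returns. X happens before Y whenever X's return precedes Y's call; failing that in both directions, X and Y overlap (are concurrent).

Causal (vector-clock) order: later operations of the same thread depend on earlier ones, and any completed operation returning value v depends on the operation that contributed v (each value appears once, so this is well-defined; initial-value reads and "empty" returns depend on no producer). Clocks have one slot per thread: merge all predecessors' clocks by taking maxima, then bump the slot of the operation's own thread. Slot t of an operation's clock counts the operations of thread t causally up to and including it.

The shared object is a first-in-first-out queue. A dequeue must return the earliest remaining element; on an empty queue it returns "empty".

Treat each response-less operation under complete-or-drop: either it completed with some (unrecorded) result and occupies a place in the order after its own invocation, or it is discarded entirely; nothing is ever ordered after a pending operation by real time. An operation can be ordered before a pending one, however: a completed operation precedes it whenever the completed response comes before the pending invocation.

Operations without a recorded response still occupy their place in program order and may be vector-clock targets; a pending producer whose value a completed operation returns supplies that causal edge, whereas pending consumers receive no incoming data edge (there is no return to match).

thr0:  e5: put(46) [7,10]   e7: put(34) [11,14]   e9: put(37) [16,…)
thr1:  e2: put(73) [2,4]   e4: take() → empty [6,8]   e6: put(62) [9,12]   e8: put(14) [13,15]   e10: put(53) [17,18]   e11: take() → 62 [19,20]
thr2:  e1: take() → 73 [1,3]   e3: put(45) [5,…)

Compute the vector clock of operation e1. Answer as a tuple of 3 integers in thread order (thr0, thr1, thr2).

(0, 1, 1)

e2 (invocation 2): nothing precedes it; thr1's component alone gives (0, 1, 0)
e5 (invocation 7): nothing precedes it; thr0's component alone gives (1, 0, 0)
from VC(e2)=(0, 1, 0), e1 (invoked 1) maxes components and bumps thr2 → (0, 1, 1)
from VC(e2)=(0, 1, 0), e4 (invoked 6) maxes components and bumps thr1 → (0, 2, 0)
from VC(e5)=(1, 0, 0), e7 (invoked 11) maxes components and bumps thr0 → (2, 0, 0)
from VC(e1)=(0, 1, 1), e3 (invoked 5) maxes components and bumps thr2 → (0, 1, 2)
from VC(e4)=(0, 2, 0), e6 (invoked 9) maxes components and bumps thr1 → (0, 3, 0)
from VC(e7)=(2, 0, 0), e9 (invoked 16) maxes components and bumps thr0 → (3, 0, 0)
from VC(e6)=(0, 3, 0), e8 (invoked 13) maxes components and bumps thr1 → (0, 4, 0)
from VC(e8)=(0, 4, 0), e10 (invoked 17) maxes components and bumps thr1 → (0, 5, 0)
from VC(e6)=(0, 3, 0), VC(e10)=(0, 5, 0), e11 (invoked 19) maxes components and bumps thr1 → (0, 6, 0)
target: VC(e1) = (0, 1, 1)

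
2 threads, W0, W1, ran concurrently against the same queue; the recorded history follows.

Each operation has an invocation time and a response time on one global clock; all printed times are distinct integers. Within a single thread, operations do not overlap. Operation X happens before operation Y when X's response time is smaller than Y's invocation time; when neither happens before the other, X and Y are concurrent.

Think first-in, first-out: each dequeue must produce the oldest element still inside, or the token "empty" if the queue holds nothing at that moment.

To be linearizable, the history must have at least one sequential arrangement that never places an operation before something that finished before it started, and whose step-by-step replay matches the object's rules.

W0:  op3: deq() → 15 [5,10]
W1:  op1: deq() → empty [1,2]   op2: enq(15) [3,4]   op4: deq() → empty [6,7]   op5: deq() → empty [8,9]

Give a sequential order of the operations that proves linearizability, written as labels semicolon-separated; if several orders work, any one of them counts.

op1; op2; op3; op4; op5

step 1: op1 deq() → empty — queue <>
step 2: op2 enq(15) — queue <15>
step 3: op3 deq() → 15 — queue <>
step 4: op4 deq() → empty — queue <>
step 5: op5 deq() → empty — queue <>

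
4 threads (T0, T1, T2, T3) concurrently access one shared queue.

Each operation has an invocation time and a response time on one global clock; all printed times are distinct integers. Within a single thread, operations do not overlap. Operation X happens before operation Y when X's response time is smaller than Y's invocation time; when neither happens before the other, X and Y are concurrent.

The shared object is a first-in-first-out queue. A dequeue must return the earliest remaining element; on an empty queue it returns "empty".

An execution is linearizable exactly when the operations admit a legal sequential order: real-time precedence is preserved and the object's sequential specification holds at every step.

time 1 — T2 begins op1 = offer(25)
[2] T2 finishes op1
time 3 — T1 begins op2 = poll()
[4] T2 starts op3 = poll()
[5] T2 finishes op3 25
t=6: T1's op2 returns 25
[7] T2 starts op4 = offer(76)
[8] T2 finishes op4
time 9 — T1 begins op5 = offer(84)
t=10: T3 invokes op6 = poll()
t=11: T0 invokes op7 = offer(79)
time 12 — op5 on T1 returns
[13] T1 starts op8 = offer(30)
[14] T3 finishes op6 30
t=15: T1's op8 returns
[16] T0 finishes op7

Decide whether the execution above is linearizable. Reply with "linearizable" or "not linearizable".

prefix check: 1..5 passes, 1..6 fails once op2's time-6 response joins
real-time-consistent orders of the 3 completed operations: 2 — all fail the queue replay
one such order, op1, op2, op3, breaks at step 3 where op3 poll() → 25 is illegal
one such order, op1, op3, op2, breaks at step 3 where op2 poll() → 25 is illegal

not linearizable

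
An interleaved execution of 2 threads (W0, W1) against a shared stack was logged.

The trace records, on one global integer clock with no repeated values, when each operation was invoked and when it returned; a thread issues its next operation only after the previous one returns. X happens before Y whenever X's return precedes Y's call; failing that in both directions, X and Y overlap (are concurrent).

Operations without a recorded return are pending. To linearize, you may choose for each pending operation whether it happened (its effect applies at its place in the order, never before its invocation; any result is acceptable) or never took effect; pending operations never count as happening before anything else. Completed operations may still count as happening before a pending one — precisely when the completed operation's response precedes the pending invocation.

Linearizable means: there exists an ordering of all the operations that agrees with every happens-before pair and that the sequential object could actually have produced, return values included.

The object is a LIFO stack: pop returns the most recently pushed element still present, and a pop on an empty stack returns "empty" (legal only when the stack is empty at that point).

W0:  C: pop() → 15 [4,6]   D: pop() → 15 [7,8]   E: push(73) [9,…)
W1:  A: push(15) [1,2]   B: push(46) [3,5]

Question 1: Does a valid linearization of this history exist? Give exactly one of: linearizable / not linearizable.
not linearizable

already the first 8 events (up to D's response at time 8) admit no linearization; the first 7 still do
checked exhaustively: 2 real-time-consistent orders of 4 completed operations, zero legal stack replays
sample order A, B, C, D stalls at step 3 — C pop() → 15 has no legal effect
sample order A, C, B, D stalls at step 4 — D pop() → 15 has no legal effect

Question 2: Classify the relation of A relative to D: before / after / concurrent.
before

A spans [1,2], D spans [7,8]
resp(A)=2 < inv(D)=7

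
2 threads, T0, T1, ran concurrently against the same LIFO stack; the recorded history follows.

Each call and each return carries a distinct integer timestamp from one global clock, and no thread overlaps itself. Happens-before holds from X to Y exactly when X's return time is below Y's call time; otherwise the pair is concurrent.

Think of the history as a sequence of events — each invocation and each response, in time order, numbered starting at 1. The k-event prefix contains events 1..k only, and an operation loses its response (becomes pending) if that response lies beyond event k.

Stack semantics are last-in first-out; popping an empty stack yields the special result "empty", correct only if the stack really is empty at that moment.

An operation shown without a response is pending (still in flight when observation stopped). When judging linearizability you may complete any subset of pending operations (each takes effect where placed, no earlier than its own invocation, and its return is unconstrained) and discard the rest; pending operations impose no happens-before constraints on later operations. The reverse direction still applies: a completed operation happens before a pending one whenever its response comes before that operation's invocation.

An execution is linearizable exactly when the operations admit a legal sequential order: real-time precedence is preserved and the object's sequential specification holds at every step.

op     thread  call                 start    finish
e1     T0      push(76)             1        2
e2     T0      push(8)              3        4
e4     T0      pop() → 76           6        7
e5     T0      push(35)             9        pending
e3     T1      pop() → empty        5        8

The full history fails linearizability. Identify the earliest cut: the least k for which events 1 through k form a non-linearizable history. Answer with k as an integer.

events 1..7 are linearizable; a witness order is e1, e2, e3, e4:
step 1: e1 push(76) — stack <76>
step 2: e2 push(8) — stack <76,8>
step 3: e3 pop() (pending, included) — stack <76>
step 4: e4 pop() → 76 — stack <>
once event 8 joins (e3's response, time 8), exhaustive search finds no witness
e.g. e1, e2, e3, e4: illegal at step 3, since e3 pop() → empty cannot apply there
e.g. e1, e2, e4, e3: illegal at step 3, since e4 pop() → 76 cannot apply there

8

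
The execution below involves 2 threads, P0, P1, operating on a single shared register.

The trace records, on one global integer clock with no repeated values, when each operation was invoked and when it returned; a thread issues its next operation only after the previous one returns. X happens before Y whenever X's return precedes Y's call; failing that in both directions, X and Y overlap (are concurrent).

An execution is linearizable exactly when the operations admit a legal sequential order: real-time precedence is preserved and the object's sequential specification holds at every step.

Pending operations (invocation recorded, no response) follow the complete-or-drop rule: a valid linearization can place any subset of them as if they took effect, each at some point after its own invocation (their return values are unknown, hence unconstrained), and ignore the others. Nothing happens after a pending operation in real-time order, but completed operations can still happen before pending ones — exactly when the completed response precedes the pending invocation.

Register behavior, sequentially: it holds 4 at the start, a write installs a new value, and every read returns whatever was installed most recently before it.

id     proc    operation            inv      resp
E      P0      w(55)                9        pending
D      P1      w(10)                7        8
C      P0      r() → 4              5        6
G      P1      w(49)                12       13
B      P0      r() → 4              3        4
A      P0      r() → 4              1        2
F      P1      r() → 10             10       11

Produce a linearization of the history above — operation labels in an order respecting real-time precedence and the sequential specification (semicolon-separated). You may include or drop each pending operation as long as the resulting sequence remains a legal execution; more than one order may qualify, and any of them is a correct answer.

A; B; C; D; F; E; G

1. A r() → 4, leaving value 4
2. B r() → 4, leaving value 4
3. C r() → 4, leaving value 4
4. D w(10), leaving value 10
5. F r() → 10, leaving value 10
6. E w(55) (pending, included), leaving value 55
7. G w(49), leaving value 49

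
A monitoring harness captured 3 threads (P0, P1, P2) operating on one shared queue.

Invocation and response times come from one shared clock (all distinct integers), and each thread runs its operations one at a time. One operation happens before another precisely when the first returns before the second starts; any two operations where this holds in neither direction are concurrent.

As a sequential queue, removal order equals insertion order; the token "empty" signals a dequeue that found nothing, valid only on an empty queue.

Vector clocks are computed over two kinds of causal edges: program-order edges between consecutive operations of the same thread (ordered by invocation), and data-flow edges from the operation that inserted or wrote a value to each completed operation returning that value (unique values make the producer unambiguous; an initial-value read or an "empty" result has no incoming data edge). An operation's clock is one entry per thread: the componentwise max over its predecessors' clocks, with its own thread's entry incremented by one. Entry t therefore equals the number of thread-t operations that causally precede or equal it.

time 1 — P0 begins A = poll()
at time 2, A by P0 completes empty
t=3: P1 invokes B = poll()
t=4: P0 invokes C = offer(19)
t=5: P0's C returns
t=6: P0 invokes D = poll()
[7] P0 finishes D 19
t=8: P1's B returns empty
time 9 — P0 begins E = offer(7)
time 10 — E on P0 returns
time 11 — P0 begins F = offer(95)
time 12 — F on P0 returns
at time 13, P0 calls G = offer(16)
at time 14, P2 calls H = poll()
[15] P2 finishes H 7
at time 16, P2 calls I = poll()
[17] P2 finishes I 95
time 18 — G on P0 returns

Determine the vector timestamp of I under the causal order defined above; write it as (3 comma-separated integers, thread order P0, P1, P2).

B (invocation 3): nothing precedes it; P1's component alone gives (0, 1, 0)
A (invocation 1): nothing precedes it; P0's component alone gives (1, 0, 0)
from VC(A)=(1, 0, 0), C (invoked 4) maxes components and bumps P0 → (2, 0, 0)
from VC(C)=(2, 0, 0), D (invoked 6) maxes components and bumps P0 → (3, 0, 0)
from VC(D)=(3, 0, 0), E (invoked 9) maxes components and bumps P0 → (4, 0, 0)
from VC(E)=(4, 0, 0), H (invoked 14) maxes components and bumps P2 → (4, 0, 1)
from VC(E)=(4, 0, 0), F (invoked 11) maxes components and bumps P0 → (5, 0, 0)
from VC(F)=(5, 0, 0), G (invoked 13) maxes components and bumps P0 → (6, 0, 0)
from VC(F)=(5, 0, 0), VC(H)=(4, 0, 1), I (invoked 16) maxes components and bumps P2 → (5, 0, 2)
target: VC(I) = (5, 0, 2)

(5, 0, 2)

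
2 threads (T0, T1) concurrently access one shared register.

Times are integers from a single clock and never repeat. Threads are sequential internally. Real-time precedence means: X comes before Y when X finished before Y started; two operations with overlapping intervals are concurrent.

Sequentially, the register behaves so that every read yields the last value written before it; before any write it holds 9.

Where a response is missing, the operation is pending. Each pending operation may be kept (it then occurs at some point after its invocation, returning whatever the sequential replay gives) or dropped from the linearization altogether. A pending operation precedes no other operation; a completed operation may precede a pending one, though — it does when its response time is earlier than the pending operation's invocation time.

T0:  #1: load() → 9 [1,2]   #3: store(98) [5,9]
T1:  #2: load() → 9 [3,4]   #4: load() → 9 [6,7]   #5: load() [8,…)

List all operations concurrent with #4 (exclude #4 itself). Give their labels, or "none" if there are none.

#4 spans [6,7]; an op avoiding the whole window 6..7 is ordered, any other is concurrent
#1 [1,2]: before
#2 [3,4]: before
#3 [5,9]: concurrent
#5 [8,…): after

#3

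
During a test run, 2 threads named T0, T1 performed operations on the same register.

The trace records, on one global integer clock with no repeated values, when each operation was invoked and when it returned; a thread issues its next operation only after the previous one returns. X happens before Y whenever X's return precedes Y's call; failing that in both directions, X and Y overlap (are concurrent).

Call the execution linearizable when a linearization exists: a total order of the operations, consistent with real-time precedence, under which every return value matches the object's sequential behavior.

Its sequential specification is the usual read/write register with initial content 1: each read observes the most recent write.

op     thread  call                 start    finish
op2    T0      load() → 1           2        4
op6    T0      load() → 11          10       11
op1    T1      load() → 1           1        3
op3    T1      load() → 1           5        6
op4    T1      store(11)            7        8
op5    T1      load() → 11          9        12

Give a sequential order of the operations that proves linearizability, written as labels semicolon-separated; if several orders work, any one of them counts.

op1; op2; op3; op4; op5; op6

after step 1 (op1 load() → 1): value 1
after step 2 (op2 load() → 1): value 1
after step 3 (op3 load() → 1): value 1
after step 4 (op4 store(11)): value 11
after step 5 (op5 load() → 11): value 11
after step 6 (op6 load() → 11): value 11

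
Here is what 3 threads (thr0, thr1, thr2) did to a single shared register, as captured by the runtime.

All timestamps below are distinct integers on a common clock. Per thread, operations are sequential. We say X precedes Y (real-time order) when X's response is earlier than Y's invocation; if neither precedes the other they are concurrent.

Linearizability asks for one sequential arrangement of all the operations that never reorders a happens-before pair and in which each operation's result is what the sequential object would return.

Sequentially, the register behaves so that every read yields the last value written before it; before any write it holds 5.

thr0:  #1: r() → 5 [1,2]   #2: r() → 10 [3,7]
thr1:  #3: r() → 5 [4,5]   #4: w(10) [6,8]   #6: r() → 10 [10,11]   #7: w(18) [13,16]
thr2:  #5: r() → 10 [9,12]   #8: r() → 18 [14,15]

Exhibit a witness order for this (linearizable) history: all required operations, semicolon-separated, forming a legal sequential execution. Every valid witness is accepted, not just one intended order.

step 1: #1 r() → 5 — value 5
step 2: #3 r() → 5 — value 5
step 3: #4 w(10) — value 10
step 4: #2 r() → 10 — value 10
step 5: #5 r() → 10 — value 10
step 6: #6 r() → 10 — value 10
step 7: #7 w(18) — value 18
step 8: #8 r() → 18 — value 18

#1; #3; #4; #2; #5; #6; #7; #8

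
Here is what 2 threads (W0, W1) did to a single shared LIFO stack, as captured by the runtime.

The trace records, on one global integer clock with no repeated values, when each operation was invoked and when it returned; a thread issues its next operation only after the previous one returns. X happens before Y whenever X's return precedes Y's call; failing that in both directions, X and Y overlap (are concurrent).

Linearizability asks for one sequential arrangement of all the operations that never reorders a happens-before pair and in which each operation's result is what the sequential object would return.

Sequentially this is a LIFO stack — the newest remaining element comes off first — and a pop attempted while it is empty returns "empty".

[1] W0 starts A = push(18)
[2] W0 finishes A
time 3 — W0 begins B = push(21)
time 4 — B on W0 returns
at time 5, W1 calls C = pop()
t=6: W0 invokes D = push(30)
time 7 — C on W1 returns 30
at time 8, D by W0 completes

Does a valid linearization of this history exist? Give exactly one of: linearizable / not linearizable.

witness order: A, B, D, C
after step 1 (A push(18)): stack <18>
after step 2 (B push(21)): stack <18,21>
after step 3 (D push(30)): stack <18,21,30>
after step 4 (C pop() → 30): stack <18,21>

linearizable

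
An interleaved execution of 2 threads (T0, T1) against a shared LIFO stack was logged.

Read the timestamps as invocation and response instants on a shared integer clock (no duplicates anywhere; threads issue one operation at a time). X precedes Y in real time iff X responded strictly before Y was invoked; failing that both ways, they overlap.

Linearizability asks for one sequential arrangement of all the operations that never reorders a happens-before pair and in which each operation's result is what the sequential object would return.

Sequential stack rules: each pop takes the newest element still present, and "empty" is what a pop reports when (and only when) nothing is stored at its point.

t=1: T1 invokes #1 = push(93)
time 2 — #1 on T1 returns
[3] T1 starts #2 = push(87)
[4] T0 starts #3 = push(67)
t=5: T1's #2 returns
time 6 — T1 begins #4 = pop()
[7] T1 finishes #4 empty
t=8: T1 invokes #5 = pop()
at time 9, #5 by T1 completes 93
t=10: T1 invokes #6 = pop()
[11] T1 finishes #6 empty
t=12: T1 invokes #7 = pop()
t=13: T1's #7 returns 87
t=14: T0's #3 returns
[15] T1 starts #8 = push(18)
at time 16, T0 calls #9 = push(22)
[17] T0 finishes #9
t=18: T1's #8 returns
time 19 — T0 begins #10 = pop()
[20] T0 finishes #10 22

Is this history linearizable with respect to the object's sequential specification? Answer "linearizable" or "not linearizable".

cut after 6 events: linearizable; cut after 7 events (#4 responds, time 7): not linearizable
a single order respects real time; the 3 completed LIFO stack operations fail replay along it
no escape via the 1 pending operation (#3): every completion choice fails
one such order, #1, #2, #4 (pending dropped), breaks at step 3 where #4 pop() → empty is illegal

not linearizable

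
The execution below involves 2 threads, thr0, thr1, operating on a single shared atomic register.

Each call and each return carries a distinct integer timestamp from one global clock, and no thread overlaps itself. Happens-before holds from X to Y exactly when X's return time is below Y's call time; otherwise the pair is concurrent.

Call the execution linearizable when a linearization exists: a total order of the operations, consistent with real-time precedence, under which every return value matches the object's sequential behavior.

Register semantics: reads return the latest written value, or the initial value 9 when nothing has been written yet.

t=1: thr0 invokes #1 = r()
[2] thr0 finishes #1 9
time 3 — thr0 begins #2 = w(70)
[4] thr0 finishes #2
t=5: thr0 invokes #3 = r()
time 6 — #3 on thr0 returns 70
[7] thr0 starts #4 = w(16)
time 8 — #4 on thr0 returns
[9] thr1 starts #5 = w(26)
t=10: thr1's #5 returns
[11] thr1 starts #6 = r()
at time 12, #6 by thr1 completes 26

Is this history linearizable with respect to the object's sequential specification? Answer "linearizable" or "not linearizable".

a witness: #1, #2, #3, #4, #5, #6
after step 1 (#1 r() → 9): value 9
after step 2 (#2 w(70)): value 70
after step 3 (#3 r() → 70): value 70
after step 4 (#4 w(16)): value 16
after step 5 (#5 w(26)): value 26
after step 6 (#6 r() → 26): value 26

linearizable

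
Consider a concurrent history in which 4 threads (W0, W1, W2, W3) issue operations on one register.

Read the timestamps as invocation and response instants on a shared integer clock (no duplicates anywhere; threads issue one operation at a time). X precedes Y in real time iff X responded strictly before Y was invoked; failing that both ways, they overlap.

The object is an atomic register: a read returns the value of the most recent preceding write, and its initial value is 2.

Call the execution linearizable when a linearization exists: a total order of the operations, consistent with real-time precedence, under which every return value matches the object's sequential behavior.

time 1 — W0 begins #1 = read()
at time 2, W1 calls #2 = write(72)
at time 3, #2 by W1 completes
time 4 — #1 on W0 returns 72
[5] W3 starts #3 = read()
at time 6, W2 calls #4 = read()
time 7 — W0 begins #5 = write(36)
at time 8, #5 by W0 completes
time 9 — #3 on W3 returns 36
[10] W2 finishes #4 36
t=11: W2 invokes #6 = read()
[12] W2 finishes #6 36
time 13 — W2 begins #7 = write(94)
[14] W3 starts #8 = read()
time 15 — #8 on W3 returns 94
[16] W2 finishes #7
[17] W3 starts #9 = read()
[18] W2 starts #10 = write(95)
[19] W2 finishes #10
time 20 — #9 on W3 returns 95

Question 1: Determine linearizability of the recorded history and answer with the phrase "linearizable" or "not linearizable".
one valid linearization: #2, #1, #5, #3, #4, #6, #7, #8, #10, #9
after step 1 (#2 write(72)): value 72
after step 2 (#1 read() → 72): value 72
after step 3 (#5 write(36)): value 36
after step 4 (#3 read() → 36): value 36
after step 5 (#4 read() → 36): value 36
after step 6 (#6 read() → 36): value 36
after step 7 (#7 write(94)): value 94
after step 8 (#8 read() → 94): value 94
after step 9 (#10 write(95)): value 95
after step 10 (#9 read() → 95): value 95

linearizable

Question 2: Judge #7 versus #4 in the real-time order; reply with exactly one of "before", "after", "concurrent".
#7 spans [13,16], #4 spans [6,10]
resp(#4)=10 < inv(#7)=13

after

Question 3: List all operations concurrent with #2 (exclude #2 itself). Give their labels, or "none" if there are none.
concurrent with #2 ([2,3]): every op whose interval crosses 2..3
#1 [1,4]: concurrent
#3 [5,9]: after
#4 [6,10]: after
#5 [7,8]: after
#6 [11,12]: after
#7 [13,16]: after
#8 [14,15]: after
#9 [17,20]: after
#10 [18,19]: after

#1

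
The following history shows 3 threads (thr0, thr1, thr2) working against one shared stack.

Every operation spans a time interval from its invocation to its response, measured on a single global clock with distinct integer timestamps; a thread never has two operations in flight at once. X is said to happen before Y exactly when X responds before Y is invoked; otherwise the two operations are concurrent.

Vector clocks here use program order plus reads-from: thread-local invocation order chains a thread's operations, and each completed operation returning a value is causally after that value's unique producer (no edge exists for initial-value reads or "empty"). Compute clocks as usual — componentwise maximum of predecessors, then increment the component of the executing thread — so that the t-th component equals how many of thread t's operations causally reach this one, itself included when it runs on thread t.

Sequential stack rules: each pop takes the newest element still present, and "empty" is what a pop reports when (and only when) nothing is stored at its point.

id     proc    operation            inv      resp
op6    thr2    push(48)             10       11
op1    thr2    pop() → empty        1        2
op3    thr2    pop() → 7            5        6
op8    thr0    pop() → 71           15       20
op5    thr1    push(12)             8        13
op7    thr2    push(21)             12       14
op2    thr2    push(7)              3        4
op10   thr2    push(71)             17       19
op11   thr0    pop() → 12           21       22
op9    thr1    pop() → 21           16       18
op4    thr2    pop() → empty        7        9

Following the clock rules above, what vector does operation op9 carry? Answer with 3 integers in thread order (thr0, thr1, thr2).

(0, 2, 6)

op1, invoked 1, has no incoming edges; only thr2's bump applies → (0, 0, 1)
op5, invoked 8, has no incoming edges; only thr1's bump applies → (0, 1, 0)
merge at op2 (invoked 3): VC(op1)=(0, 0, 1), own-thread bump on thr2 → (0, 0, 2)
merge at op3 (invoked 5): VC(op2)=(0, 0, 2), own-thread bump on thr2 → (0, 0, 3)
merge at op4 (invoked 7): VC(op3)=(0, 0, 3), own-thread bump on thr2 → (0, 0, 4)
merge at op6 (invoked 10): VC(op4)=(0, 0, 4), own-thread bump on thr2 → (0, 0, 5)
merge at op7 (invoked 12): VC(op6)=(0, 0, 5), own-thread bump on thr2 → (0, 0, 6)
merge at op10 (invoked 17): VC(op7)=(0, 0, 6), own-thread bump on thr2 → (0, 0, 7)
merge at op9 (invoked 16): VC(op5)=(0, 1, 0), VC(op7)=(0, 0, 6), own-thread bump on thr1 → (0, 2, 6)
merge at op8 (invoked 15): VC(op10)=(0, 0, 7), own-thread bump on thr0 → (1, 0, 7)
merge at op11 (invoked 21): VC(op5)=(0, 1, 0), VC(op8)=(1, 0, 7), own-thread bump on thr0 → (2, 1, 7)
target: VC(op9) = (0, 2, 6)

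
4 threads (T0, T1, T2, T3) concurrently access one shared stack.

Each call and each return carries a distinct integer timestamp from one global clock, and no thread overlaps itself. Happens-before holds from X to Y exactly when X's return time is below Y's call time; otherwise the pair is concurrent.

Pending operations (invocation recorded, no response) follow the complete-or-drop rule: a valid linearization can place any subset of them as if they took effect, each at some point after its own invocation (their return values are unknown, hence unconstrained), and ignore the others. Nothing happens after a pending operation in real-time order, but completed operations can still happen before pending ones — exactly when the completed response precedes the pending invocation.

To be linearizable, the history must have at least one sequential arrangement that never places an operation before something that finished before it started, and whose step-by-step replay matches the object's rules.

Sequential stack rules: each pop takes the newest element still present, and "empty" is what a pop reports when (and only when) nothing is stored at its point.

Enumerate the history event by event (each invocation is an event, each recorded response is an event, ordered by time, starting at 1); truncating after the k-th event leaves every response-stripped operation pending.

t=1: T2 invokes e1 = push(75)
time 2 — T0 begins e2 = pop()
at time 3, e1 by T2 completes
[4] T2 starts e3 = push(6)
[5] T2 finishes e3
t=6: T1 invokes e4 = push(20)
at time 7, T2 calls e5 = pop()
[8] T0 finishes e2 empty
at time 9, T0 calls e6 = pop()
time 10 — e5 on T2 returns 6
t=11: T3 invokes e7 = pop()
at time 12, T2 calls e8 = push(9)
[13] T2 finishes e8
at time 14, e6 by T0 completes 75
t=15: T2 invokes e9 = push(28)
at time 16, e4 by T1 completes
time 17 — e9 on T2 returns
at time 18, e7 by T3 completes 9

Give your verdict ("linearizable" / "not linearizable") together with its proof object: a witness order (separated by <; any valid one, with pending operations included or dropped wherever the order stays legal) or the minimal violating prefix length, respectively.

linearizable — witness: e2 < e1 < e3 < e5 < e6 < e4 < e8 < e7 < e9

step 1: e2 pop() → empty — stack <>
step 2: e1 push(75) — stack <75>
step 3: e3 push(6) — stack <75,6>
step 4: e5 pop() → 6 — stack <75>
step 5: e6 pop() → 75 — stack <>
step 6: e4 push(20) — stack <20>
step 7: e8 push(9) — stack <20,9>
step 8: e7 pop() → 9 — stack <20>
step 9: e9 push(28) — stack <20,28>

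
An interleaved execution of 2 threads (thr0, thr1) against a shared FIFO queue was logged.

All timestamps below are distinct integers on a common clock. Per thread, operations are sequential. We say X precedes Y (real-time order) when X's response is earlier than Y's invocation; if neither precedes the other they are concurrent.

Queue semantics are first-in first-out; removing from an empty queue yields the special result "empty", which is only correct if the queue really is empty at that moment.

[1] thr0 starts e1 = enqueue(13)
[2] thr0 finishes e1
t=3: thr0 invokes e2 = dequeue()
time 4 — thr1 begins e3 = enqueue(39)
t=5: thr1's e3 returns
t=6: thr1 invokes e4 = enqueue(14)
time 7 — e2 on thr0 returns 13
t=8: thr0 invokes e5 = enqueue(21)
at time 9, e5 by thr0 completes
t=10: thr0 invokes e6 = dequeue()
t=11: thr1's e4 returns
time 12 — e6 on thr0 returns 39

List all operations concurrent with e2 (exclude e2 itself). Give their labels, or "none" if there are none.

e3, e4

e2 spans [3,7]: anything still running between times 3 and 7 counts as concurrent
e1 [1,2]: before
e3 [4,5]: concurrent
e4 [6,11]: concurrent
e5 [8,9]: after
e6 [10,12]: after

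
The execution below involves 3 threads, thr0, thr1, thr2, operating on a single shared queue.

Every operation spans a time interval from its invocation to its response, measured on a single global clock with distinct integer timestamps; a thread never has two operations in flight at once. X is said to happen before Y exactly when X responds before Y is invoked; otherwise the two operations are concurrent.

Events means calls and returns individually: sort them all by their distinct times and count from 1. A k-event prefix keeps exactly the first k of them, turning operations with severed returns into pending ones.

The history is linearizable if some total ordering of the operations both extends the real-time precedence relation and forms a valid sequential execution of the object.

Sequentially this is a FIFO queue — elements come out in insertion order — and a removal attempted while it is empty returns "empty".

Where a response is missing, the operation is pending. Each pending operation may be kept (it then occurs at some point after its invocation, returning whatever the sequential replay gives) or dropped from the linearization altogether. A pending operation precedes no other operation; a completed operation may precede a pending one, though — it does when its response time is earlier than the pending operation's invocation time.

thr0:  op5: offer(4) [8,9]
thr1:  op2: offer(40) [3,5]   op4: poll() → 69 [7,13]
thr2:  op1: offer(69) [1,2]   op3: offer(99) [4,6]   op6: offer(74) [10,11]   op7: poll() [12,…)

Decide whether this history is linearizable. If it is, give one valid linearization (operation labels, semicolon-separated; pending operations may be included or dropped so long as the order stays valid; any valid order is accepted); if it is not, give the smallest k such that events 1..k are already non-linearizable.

linearizable — witness: op1; op2; op3; op4; op5; op6

after step 1 (op1 offer(69)): queue <69>
after step 2 (op2 offer(40)): queue <69,40>
after step 3 (op3 offer(99)): queue <69,40,99>
after step 4 (op4 poll() → 69): queue <40,99>
after step 5 (op5 offer(4)): queue <40,99,4>
after step 6 (op6 offer(74)): queue <40,99,4,74>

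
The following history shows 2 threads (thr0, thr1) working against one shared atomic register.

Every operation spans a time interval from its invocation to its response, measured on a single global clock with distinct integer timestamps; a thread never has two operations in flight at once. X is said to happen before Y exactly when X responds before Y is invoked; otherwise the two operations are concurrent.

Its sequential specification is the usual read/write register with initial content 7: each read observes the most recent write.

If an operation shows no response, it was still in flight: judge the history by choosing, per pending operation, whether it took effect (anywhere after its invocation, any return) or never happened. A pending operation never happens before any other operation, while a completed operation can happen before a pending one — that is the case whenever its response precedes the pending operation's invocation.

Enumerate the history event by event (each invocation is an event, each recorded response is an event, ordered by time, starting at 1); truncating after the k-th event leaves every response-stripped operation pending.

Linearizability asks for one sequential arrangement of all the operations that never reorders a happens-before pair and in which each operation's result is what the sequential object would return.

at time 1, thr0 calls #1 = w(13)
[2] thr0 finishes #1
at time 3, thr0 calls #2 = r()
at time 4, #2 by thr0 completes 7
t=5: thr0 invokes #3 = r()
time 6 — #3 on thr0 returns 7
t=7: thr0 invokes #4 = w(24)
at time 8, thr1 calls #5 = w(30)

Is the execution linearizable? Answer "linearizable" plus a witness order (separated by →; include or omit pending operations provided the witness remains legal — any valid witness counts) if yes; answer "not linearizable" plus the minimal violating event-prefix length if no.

events 1..3 are fine; event 4 — the response of #2 at time 4 — makes the prefix non-linearizable
a single order respects real time; the 2 completed atomic register operations fail replay along it
one such order, #1, #2, breaks at step 2 where #2 r() → 7 is illegal

not linearizable — minimal violating prefix: 4 events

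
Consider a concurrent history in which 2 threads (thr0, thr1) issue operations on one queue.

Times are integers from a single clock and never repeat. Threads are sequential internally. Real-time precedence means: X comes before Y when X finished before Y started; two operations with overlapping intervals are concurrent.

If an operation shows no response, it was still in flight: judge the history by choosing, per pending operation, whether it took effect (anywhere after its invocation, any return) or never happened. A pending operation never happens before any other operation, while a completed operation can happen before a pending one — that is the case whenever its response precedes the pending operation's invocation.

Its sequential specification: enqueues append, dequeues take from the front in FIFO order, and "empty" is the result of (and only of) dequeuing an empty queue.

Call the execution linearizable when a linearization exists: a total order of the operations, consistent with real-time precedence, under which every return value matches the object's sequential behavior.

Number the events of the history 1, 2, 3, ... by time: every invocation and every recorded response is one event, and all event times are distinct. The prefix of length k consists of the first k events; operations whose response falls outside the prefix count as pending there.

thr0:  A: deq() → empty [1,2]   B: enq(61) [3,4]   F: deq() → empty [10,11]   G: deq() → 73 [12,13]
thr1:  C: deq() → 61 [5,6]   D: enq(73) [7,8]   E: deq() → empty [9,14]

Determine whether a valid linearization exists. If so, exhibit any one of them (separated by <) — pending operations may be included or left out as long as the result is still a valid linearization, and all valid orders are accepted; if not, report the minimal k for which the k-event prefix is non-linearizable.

cut after 12 events: linearizable; cut after 13 events (G responds, time 13): not linearizable
the completed operations (6 total) allow one real-time order; the queue replay rejects it
completion choices over the 1 pending operation (E) were checked; none helps
one such order, A, B, C, D, F, G (pending dropped), breaks at step 5 where F deq() → empty is illegal

not linearizable — minimal violating prefix: 13 events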